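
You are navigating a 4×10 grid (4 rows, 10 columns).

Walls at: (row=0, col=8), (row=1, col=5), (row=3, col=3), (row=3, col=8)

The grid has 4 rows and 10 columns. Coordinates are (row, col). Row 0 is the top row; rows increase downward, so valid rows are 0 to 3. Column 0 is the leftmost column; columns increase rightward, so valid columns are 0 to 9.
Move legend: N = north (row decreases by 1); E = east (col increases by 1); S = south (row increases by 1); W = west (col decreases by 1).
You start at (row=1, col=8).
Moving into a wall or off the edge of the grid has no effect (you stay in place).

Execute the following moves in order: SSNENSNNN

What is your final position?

Answer: Final position: (row=0, col=9)

Derivation:
Start: (row=1, col=8)
  S (south): (row=1, col=8) -> (row=2, col=8)
  S (south): blocked, stay at (row=2, col=8)
  N (north): (row=2, col=8) -> (row=1, col=8)
  E (east): (row=1, col=8) -> (row=1, col=9)
  N (north): (row=1, col=9) -> (row=0, col=9)
  S (south): (row=0, col=9) -> (row=1, col=9)
  N (north): (row=1, col=9) -> (row=0, col=9)
  N (north): blocked, stay at (row=0, col=9)
  N (north): blocked, stay at (row=0, col=9)
Final: (row=0, col=9)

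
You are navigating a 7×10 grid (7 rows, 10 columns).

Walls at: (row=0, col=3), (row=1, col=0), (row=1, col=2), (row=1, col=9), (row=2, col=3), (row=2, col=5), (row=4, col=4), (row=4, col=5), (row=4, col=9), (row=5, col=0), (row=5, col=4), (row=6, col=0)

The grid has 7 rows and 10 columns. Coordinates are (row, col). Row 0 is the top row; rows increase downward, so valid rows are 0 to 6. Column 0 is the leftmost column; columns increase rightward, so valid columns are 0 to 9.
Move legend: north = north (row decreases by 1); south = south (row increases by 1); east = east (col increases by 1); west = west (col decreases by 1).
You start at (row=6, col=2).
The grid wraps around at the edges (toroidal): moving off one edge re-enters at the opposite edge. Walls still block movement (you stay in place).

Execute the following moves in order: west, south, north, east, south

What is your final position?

Answer: Final position: (row=0, col=2)

Derivation:
Start: (row=6, col=2)
  west (west): (row=6, col=2) -> (row=6, col=1)
  south (south): (row=6, col=1) -> (row=0, col=1)
  north (north): (row=0, col=1) -> (row=6, col=1)
  east (east): (row=6, col=1) -> (row=6, col=2)
  south (south): (row=6, col=2) -> (row=0, col=2)
Final: (row=0, col=2)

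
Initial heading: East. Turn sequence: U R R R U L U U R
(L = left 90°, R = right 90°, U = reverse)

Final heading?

Answer: Final heading: North

Derivation:
Start: East
  U (U-turn (180°)) -> West
  R (right (90° clockwise)) -> North
  R (right (90° clockwise)) -> East
  R (right (90° clockwise)) -> South
  U (U-turn (180°)) -> North
  L (left (90° counter-clockwise)) -> West
  U (U-turn (180°)) -> East
  U (U-turn (180°)) -> West
  R (right (90° clockwise)) -> North
Final: North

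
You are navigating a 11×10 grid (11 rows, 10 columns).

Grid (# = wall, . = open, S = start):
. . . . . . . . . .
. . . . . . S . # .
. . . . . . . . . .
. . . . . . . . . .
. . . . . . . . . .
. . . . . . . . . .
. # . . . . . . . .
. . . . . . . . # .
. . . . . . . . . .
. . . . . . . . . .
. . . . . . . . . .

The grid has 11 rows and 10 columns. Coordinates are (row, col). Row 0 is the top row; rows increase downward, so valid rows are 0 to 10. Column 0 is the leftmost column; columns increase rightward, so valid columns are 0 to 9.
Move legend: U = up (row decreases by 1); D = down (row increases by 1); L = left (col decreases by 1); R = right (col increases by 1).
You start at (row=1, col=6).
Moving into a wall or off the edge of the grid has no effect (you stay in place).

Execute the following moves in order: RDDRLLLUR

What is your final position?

Start: (row=1, col=6)
  R (right): (row=1, col=6) -> (row=1, col=7)
  D (down): (row=1, col=7) -> (row=2, col=7)
  D (down): (row=2, col=7) -> (row=3, col=7)
  R (right): (row=3, col=7) -> (row=3, col=8)
  L (left): (row=3, col=8) -> (row=3, col=7)
  L (left): (row=3, col=7) -> (row=3, col=6)
  L (left): (row=3, col=6) -> (row=3, col=5)
  U (up): (row=3, col=5) -> (row=2, col=5)
  R (right): (row=2, col=5) -> (row=2, col=6)
Final: (row=2, col=6)

Answer: Final position: (row=2, col=6)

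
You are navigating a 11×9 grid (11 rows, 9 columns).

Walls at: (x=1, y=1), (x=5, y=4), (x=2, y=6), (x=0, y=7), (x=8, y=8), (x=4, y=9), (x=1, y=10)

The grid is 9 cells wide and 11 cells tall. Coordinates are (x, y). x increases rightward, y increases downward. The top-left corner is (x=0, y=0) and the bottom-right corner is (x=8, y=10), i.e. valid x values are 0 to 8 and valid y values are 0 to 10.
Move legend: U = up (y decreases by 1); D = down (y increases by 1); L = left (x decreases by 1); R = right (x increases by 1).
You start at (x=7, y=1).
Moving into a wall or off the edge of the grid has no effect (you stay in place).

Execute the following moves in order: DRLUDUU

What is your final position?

Start: (x=7, y=1)
  D (down): (x=7, y=1) -> (x=7, y=2)
  R (right): (x=7, y=2) -> (x=8, y=2)
  L (left): (x=8, y=2) -> (x=7, y=2)
  U (up): (x=7, y=2) -> (x=7, y=1)
  D (down): (x=7, y=1) -> (x=7, y=2)
  U (up): (x=7, y=2) -> (x=7, y=1)
  U (up): (x=7, y=1) -> (x=7, y=0)
Final: (x=7, y=0)

Answer: Final position: (x=7, y=0)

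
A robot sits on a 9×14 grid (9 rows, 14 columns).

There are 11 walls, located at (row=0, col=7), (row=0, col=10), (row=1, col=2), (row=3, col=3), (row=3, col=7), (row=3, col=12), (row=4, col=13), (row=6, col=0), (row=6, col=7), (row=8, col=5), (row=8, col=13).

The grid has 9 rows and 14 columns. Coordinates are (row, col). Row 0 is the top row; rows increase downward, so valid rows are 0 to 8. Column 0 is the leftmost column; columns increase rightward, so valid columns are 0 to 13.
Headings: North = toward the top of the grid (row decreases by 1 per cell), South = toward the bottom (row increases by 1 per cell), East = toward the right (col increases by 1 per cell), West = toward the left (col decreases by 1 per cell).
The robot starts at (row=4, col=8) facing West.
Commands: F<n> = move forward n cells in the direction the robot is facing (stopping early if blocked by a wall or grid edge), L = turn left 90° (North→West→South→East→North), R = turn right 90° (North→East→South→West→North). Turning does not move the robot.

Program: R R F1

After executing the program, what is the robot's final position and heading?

Answer: Final position: (row=4, col=9), facing East

Derivation:
Start: (row=4, col=8), facing West
  R: turn right, now facing North
  R: turn right, now facing East
  F1: move forward 1, now at (row=4, col=9)
Final: (row=4, col=9), facing East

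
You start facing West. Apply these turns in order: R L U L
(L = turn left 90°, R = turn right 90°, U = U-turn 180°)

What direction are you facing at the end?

Start: West
  R (right (90° clockwise)) -> North
  L (left (90° counter-clockwise)) -> West
  U (U-turn (180°)) -> East
  L (left (90° counter-clockwise)) -> North
Final: North

Answer: Final heading: North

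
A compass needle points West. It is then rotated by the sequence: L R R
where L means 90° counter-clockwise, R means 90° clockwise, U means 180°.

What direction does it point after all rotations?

Answer: Final heading: North

Derivation:
Start: West
  L (left (90° counter-clockwise)) -> South
  R (right (90° clockwise)) -> West
  R (right (90° clockwise)) -> North
Final: North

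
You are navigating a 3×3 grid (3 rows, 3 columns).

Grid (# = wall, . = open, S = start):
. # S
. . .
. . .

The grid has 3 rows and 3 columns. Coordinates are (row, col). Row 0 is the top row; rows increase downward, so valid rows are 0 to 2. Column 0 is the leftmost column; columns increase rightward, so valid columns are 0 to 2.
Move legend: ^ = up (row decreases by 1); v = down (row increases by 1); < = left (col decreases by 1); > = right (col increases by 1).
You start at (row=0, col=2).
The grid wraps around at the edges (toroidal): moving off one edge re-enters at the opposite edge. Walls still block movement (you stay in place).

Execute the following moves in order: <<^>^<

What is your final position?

Start: (row=0, col=2)
  < (left): blocked, stay at (row=0, col=2)
  < (left): blocked, stay at (row=0, col=2)
  ^ (up): (row=0, col=2) -> (row=2, col=2)
  > (right): (row=2, col=2) -> (row=2, col=0)
  ^ (up): (row=2, col=0) -> (row=1, col=0)
  < (left): (row=1, col=0) -> (row=1, col=2)
Final: (row=1, col=2)

Answer: Final position: (row=1, col=2)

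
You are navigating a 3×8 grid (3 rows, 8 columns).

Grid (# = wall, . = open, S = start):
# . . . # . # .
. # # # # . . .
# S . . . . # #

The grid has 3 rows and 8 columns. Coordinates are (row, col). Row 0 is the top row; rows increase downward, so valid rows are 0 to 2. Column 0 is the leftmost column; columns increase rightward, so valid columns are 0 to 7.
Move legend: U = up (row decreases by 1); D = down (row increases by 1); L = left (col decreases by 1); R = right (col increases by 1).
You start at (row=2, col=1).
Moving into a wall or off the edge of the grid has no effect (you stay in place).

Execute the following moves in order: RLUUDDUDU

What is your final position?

Answer: Final position: (row=2, col=1)

Derivation:
Start: (row=2, col=1)
  R (right): (row=2, col=1) -> (row=2, col=2)
  L (left): (row=2, col=2) -> (row=2, col=1)
  U (up): blocked, stay at (row=2, col=1)
  U (up): blocked, stay at (row=2, col=1)
  D (down): blocked, stay at (row=2, col=1)
  D (down): blocked, stay at (row=2, col=1)
  U (up): blocked, stay at (row=2, col=1)
  D (down): blocked, stay at (row=2, col=1)
  U (up): blocked, stay at (row=2, col=1)
Final: (row=2, col=1)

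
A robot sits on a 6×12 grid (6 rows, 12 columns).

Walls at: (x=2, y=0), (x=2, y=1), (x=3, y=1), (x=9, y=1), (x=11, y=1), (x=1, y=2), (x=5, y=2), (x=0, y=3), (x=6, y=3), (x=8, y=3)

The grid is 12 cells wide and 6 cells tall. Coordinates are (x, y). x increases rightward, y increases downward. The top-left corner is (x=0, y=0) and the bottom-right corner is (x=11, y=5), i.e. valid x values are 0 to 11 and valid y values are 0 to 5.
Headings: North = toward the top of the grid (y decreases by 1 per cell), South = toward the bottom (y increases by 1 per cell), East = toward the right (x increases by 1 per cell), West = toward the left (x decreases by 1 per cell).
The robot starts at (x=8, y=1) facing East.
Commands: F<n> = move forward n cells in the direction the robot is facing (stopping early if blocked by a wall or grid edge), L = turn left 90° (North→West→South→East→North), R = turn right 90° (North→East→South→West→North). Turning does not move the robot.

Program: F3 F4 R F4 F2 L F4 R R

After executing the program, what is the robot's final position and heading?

Start: (x=8, y=1), facing East
  F3: move forward 0/3 (blocked), now at (x=8, y=1)
  F4: move forward 0/4 (blocked), now at (x=8, y=1)
  R: turn right, now facing South
  F4: move forward 1/4 (blocked), now at (x=8, y=2)
  F2: move forward 0/2 (blocked), now at (x=8, y=2)
  L: turn left, now facing East
  F4: move forward 3/4 (blocked), now at (x=11, y=2)
  R: turn right, now facing South
  R: turn right, now facing West
Final: (x=11, y=2), facing West

Answer: Final position: (x=11, y=2), facing West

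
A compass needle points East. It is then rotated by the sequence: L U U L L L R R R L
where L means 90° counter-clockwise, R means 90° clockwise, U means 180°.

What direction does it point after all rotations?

Start: East
  L (left (90° counter-clockwise)) -> North
  U (U-turn (180°)) -> South
  U (U-turn (180°)) -> North
  L (left (90° counter-clockwise)) -> West
  L (left (90° counter-clockwise)) -> South
  L (left (90° counter-clockwise)) -> East
  R (right (90° clockwise)) -> South
  R (right (90° clockwise)) -> West
  R (right (90° clockwise)) -> North
  L (left (90° counter-clockwise)) -> West
Final: West

Answer: Final heading: West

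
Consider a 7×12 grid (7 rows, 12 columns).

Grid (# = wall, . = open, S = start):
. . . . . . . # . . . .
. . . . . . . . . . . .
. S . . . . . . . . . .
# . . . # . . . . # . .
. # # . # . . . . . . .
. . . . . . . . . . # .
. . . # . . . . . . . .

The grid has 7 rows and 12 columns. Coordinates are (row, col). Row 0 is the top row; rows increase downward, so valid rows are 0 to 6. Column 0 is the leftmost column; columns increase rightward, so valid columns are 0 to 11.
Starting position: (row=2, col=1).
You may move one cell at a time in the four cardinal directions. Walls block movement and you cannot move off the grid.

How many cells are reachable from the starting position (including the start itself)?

BFS flood-fill from (row=2, col=1):
  Distance 0: (row=2, col=1)
  Distance 1: (row=1, col=1), (row=2, col=0), (row=2, col=2), (row=3, col=1)
  Distance 2: (row=0, col=1), (row=1, col=0), (row=1, col=2), (row=2, col=3), (row=3, col=2)
  Distance 3: (row=0, col=0), (row=0, col=2), (row=1, col=3), (row=2, col=4), (row=3, col=3)
  Distance 4: (row=0, col=3), (row=1, col=4), (row=2, col=5), (row=4, col=3)
  Distance 5: (row=0, col=4), (row=1, col=5), (row=2, col=6), (row=3, col=5), (row=5, col=3)
  Distance 6: (row=0, col=5), (row=1, col=6), (row=2, col=7), (row=3, col=6), (row=4, col=5), (row=5, col=2), (row=5, col=4)
  Distance 7: (row=0, col=6), (row=1, col=7), (row=2, col=8), (row=3, col=7), (row=4, col=6), (row=5, col=1), (row=5, col=5), (row=6, col=2), (row=6, col=4)
  Distance 8: (row=1, col=8), (row=2, col=9), (row=3, col=8), (row=4, col=7), (row=5, col=0), (row=5, col=6), (row=6, col=1), (row=6, col=5)
  Distance 9: (row=0, col=8), (row=1, col=9), (row=2, col=10), (row=4, col=0), (row=4, col=8), (row=5, col=7), (row=6, col=0), (row=6, col=6)
  Distance 10: (row=0, col=9), (row=1, col=10), (row=2, col=11), (row=3, col=10), (row=4, col=9), (row=5, col=8), (row=6, col=7)
  Distance 11: (row=0, col=10), (row=1, col=11), (row=3, col=11), (row=4, col=10), (row=5, col=9), (row=6, col=8)
  Distance 12: (row=0, col=11), (row=4, col=11), (row=6, col=9)
  Distance 13: (row=5, col=11), (row=6, col=10)
  Distance 14: (row=6, col=11)
Total reachable: 75 (grid has 75 open cells total)

Answer: Reachable cells: 75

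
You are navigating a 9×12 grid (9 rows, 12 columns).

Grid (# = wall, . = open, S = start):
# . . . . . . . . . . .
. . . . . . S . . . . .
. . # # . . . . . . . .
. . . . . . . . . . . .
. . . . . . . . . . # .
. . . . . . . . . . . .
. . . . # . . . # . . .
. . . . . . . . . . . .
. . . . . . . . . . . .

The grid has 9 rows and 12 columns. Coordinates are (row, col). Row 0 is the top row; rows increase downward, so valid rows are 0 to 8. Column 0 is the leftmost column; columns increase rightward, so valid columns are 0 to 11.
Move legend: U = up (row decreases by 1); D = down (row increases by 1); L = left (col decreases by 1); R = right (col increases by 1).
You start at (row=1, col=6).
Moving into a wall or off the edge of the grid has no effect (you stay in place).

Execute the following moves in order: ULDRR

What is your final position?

Answer: Final position: (row=1, col=7)

Derivation:
Start: (row=1, col=6)
  U (up): (row=1, col=6) -> (row=0, col=6)
  L (left): (row=0, col=6) -> (row=0, col=5)
  D (down): (row=0, col=5) -> (row=1, col=5)
  R (right): (row=1, col=5) -> (row=1, col=6)
  R (right): (row=1, col=6) -> (row=1, col=7)
Final: (row=1, col=7)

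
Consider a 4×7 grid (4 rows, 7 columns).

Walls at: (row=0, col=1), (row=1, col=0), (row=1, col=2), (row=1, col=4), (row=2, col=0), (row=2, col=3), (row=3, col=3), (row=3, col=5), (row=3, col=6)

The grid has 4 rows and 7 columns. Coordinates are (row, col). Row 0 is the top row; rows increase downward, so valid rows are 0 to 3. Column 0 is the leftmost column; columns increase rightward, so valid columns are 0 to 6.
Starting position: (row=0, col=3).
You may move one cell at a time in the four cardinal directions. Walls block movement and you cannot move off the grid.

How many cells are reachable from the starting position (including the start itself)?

Answer: Reachable cells: 12

Derivation:
BFS flood-fill from (row=0, col=3):
  Distance 0: (row=0, col=3)
  Distance 1: (row=0, col=2), (row=0, col=4), (row=1, col=3)
  Distance 2: (row=0, col=5)
  Distance 3: (row=0, col=6), (row=1, col=5)
  Distance 4: (row=1, col=6), (row=2, col=5)
  Distance 5: (row=2, col=4), (row=2, col=6)
  Distance 6: (row=3, col=4)
Total reachable: 12 (grid has 19 open cells total)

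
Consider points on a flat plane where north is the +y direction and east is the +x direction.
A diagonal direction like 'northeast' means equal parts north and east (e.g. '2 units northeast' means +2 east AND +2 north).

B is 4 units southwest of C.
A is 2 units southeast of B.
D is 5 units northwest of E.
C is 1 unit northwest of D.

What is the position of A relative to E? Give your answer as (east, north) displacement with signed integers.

Place E at the origin (east=0, north=0).
  D is 5 units northwest of E: delta (east=-5, north=+5); D at (east=-5, north=5).
  C is 1 unit northwest of D: delta (east=-1, north=+1); C at (east=-6, north=6).
  B is 4 units southwest of C: delta (east=-4, north=-4); B at (east=-10, north=2).
  A is 2 units southeast of B: delta (east=+2, north=-2); A at (east=-8, north=0).
Therefore A relative to E: (east=-8, north=0).

Answer: A is at (east=-8, north=0) relative to E.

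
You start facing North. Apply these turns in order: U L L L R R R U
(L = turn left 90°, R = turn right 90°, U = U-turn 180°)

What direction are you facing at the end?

Start: North
  U (U-turn (180°)) -> South
  L (left (90° counter-clockwise)) -> East
  L (left (90° counter-clockwise)) -> North
  L (left (90° counter-clockwise)) -> West
  R (right (90° clockwise)) -> North
  R (right (90° clockwise)) -> East
  R (right (90° clockwise)) -> South
  U (U-turn (180°)) -> North
Final: North

Answer: Final heading: North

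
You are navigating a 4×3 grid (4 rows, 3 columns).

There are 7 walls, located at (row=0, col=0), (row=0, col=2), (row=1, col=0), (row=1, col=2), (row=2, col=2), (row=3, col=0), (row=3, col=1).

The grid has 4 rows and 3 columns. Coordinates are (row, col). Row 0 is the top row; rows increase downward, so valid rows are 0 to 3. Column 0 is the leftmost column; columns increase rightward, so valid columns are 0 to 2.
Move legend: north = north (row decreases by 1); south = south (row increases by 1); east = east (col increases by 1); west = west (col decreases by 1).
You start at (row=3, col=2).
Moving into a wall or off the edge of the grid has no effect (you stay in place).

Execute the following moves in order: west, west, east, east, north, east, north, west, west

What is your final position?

Start: (row=3, col=2)
  west (west): blocked, stay at (row=3, col=2)
  west (west): blocked, stay at (row=3, col=2)
  east (east): blocked, stay at (row=3, col=2)
  east (east): blocked, stay at (row=3, col=2)
  north (north): blocked, stay at (row=3, col=2)
  east (east): blocked, stay at (row=3, col=2)
  north (north): blocked, stay at (row=3, col=2)
  west (west): blocked, stay at (row=3, col=2)
  west (west): blocked, stay at (row=3, col=2)
Final: (row=3, col=2)

Answer: Final position: (row=3, col=2)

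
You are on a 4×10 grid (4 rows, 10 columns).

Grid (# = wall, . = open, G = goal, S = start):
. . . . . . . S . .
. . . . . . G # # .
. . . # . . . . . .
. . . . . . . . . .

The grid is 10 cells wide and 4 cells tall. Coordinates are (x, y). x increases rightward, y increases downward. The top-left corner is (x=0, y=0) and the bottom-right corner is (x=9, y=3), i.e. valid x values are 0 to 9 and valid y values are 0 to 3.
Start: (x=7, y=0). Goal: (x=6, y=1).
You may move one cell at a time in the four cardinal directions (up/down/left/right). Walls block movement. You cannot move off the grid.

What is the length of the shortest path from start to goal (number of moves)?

Answer: Shortest path length: 2

Derivation:
BFS from (x=7, y=0) until reaching (x=6, y=1):
  Distance 0: (x=7, y=0)
  Distance 1: (x=6, y=0), (x=8, y=0)
  Distance 2: (x=5, y=0), (x=9, y=0), (x=6, y=1)  <- goal reached here
One shortest path (2 moves): (x=7, y=0) -> (x=6, y=0) -> (x=6, y=1)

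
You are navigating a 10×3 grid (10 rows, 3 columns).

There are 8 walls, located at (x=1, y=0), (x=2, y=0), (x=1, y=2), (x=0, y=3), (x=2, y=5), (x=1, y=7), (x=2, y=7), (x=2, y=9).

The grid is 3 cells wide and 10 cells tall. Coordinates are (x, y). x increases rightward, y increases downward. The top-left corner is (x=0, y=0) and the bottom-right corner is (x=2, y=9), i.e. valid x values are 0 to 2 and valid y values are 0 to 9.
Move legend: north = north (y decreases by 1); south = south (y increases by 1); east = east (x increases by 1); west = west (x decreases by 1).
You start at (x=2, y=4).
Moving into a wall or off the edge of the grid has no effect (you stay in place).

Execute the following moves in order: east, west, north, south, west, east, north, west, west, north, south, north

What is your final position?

Start: (x=2, y=4)
  east (east): blocked, stay at (x=2, y=4)
  west (west): (x=2, y=4) -> (x=1, y=4)
  north (north): (x=1, y=4) -> (x=1, y=3)
  south (south): (x=1, y=3) -> (x=1, y=4)
  west (west): (x=1, y=4) -> (x=0, y=4)
  east (east): (x=0, y=4) -> (x=1, y=4)
  north (north): (x=1, y=4) -> (x=1, y=3)
  west (west): blocked, stay at (x=1, y=3)
  west (west): blocked, stay at (x=1, y=3)
  north (north): blocked, stay at (x=1, y=3)
  south (south): (x=1, y=3) -> (x=1, y=4)
  north (north): (x=1, y=4) -> (x=1, y=3)
Final: (x=1, y=3)

Answer: Final position: (x=1, y=3)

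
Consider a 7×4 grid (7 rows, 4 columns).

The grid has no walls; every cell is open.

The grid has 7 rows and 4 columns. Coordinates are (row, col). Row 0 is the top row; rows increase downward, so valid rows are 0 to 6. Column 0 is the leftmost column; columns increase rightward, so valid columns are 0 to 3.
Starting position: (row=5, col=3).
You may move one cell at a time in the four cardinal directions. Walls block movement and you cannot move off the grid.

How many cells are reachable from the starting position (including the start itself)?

Answer: Reachable cells: 28

Derivation:
BFS flood-fill from (row=5, col=3):
  Distance 0: (row=5, col=3)
  Distance 1: (row=4, col=3), (row=5, col=2), (row=6, col=3)
  Distance 2: (row=3, col=3), (row=4, col=2), (row=5, col=1), (row=6, col=2)
  Distance 3: (row=2, col=3), (row=3, col=2), (row=4, col=1), (row=5, col=0), (row=6, col=1)
  Distance 4: (row=1, col=3), (row=2, col=2), (row=3, col=1), (row=4, col=0), (row=6, col=0)
  Distance 5: (row=0, col=3), (row=1, col=2), (row=2, col=1), (row=3, col=0)
  Distance 6: (row=0, col=2), (row=1, col=1), (row=2, col=0)
  Distance 7: (row=0, col=1), (row=1, col=0)
  Distance 8: (row=0, col=0)
Total reachable: 28 (grid has 28 open cells total)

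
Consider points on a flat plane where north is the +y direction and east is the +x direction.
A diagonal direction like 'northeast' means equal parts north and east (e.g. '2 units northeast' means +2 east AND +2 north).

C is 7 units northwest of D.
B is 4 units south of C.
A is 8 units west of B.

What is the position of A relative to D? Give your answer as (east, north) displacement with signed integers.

Answer: A is at (east=-15, north=3) relative to D.

Derivation:
Place D at the origin (east=0, north=0).
  C is 7 units northwest of D: delta (east=-7, north=+7); C at (east=-7, north=7).
  B is 4 units south of C: delta (east=+0, north=-4); B at (east=-7, north=3).
  A is 8 units west of B: delta (east=-8, north=+0); A at (east=-15, north=3).
Therefore A relative to D: (east=-15, north=3).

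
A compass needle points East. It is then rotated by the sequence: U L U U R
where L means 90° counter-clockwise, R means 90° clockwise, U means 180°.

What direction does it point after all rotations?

Answer: Final heading: West

Derivation:
Start: East
  U (U-turn (180°)) -> West
  L (left (90° counter-clockwise)) -> South
  U (U-turn (180°)) -> North
  U (U-turn (180°)) -> South
  R (right (90° clockwise)) -> West
Final: West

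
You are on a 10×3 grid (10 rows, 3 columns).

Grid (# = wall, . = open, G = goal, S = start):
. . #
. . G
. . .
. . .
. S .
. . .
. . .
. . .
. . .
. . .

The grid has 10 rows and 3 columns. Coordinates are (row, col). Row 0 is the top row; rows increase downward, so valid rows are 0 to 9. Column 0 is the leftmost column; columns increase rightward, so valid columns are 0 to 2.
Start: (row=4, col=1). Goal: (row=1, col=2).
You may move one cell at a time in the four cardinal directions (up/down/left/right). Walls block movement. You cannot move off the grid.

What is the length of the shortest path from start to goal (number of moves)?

BFS from (row=4, col=1) until reaching (row=1, col=2):
  Distance 0: (row=4, col=1)
  Distance 1: (row=3, col=1), (row=4, col=0), (row=4, col=2), (row=5, col=1)
  Distance 2: (row=2, col=1), (row=3, col=0), (row=3, col=2), (row=5, col=0), (row=5, col=2), (row=6, col=1)
  Distance 3: (row=1, col=1), (row=2, col=0), (row=2, col=2), (row=6, col=0), (row=6, col=2), (row=7, col=1)
  Distance 4: (row=0, col=1), (row=1, col=0), (row=1, col=2), (row=7, col=0), (row=7, col=2), (row=8, col=1)  <- goal reached here
One shortest path (4 moves): (row=4, col=1) -> (row=4, col=2) -> (row=3, col=2) -> (row=2, col=2) -> (row=1, col=2)

Answer: Shortest path length: 4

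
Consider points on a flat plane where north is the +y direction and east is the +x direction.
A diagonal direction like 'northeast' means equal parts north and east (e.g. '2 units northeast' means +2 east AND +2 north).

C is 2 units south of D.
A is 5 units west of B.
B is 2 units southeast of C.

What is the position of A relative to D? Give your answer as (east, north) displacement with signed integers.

Place D at the origin (east=0, north=0).
  C is 2 units south of D: delta (east=+0, north=-2); C at (east=0, north=-2).
  B is 2 units southeast of C: delta (east=+2, north=-2); B at (east=2, north=-4).
  A is 5 units west of B: delta (east=-5, north=+0); A at (east=-3, north=-4).
Therefore A relative to D: (east=-3, north=-4).

Answer: A is at (east=-3, north=-4) relative to D.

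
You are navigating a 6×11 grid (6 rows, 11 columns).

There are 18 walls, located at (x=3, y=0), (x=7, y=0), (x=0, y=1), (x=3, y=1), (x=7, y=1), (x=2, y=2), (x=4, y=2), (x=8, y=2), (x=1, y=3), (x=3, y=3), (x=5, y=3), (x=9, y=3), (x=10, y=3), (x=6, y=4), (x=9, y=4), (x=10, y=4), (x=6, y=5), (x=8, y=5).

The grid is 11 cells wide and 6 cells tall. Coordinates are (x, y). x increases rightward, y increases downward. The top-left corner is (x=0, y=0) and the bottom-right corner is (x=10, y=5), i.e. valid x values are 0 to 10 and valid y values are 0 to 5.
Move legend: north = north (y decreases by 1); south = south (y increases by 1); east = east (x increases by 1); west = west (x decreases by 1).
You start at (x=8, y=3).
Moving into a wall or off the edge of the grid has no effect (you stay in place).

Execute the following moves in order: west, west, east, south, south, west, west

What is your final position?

Answer: Final position: (x=7, y=5)

Derivation:
Start: (x=8, y=3)
  west (west): (x=8, y=3) -> (x=7, y=3)
  west (west): (x=7, y=3) -> (x=6, y=3)
  east (east): (x=6, y=3) -> (x=7, y=3)
  south (south): (x=7, y=3) -> (x=7, y=4)
  south (south): (x=7, y=4) -> (x=7, y=5)
  west (west): blocked, stay at (x=7, y=5)
  west (west): blocked, stay at (x=7, y=5)
Final: (x=7, y=5)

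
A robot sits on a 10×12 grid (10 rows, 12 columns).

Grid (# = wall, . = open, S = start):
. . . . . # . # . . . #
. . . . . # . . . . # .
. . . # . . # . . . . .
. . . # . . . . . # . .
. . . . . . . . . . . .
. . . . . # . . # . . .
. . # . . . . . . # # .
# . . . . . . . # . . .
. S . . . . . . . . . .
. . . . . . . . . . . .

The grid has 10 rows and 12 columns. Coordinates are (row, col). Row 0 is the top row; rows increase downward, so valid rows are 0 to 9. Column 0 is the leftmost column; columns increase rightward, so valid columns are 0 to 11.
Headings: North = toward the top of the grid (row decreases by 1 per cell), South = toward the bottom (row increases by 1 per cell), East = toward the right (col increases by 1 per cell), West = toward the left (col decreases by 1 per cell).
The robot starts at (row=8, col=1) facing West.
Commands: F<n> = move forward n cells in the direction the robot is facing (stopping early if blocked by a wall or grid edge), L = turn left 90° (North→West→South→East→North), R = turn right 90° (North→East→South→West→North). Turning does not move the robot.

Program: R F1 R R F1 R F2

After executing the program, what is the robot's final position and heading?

Start: (row=8, col=1), facing West
  R: turn right, now facing North
  F1: move forward 1, now at (row=7, col=1)
  R: turn right, now facing East
  R: turn right, now facing South
  F1: move forward 1, now at (row=8, col=1)
  R: turn right, now facing West
  F2: move forward 1/2 (blocked), now at (row=8, col=0)
Final: (row=8, col=0), facing West

Answer: Final position: (row=8, col=0), facing West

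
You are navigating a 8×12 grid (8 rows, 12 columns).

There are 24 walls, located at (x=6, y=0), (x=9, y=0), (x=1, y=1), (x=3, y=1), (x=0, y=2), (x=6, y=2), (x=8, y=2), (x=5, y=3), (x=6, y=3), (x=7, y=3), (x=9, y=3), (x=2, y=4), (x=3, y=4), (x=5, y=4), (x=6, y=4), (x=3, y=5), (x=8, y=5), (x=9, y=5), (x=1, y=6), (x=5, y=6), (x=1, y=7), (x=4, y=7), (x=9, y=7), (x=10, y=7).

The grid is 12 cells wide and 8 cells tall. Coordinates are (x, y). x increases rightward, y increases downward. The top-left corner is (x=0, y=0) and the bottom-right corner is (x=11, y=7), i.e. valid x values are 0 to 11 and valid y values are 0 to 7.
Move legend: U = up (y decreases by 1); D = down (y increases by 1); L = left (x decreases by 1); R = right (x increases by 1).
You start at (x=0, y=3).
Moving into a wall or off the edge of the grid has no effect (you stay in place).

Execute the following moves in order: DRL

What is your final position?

Start: (x=0, y=3)
  D (down): (x=0, y=3) -> (x=0, y=4)
  R (right): (x=0, y=4) -> (x=1, y=4)
  L (left): (x=1, y=4) -> (x=0, y=4)
Final: (x=0, y=4)

Answer: Final position: (x=0, y=4)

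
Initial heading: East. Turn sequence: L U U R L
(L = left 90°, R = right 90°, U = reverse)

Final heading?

Start: East
  L (left (90° counter-clockwise)) -> North
  U (U-turn (180°)) -> South
  U (U-turn (180°)) -> North
  R (right (90° clockwise)) -> East
  L (left (90° counter-clockwise)) -> North
Final: North

Answer: Final heading: North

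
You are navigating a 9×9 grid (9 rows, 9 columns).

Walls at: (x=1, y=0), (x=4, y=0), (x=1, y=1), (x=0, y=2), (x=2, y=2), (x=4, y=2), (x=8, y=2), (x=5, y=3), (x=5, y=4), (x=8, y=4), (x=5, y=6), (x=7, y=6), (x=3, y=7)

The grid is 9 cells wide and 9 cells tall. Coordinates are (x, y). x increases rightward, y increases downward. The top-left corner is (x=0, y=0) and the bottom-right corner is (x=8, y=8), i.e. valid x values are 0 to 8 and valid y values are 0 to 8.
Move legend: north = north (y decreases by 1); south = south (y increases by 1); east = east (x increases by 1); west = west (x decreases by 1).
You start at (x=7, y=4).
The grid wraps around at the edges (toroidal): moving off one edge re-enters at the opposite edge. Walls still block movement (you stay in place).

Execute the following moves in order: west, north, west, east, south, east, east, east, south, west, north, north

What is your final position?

Answer: Final position: (x=6, y=3)

Derivation:
Start: (x=7, y=4)
  west (west): (x=7, y=4) -> (x=6, y=4)
  north (north): (x=6, y=4) -> (x=6, y=3)
  west (west): blocked, stay at (x=6, y=3)
  east (east): (x=6, y=3) -> (x=7, y=3)
  south (south): (x=7, y=3) -> (x=7, y=4)
  [×3]east (east): blocked, stay at (x=7, y=4)
  south (south): (x=7, y=4) -> (x=7, y=5)
  west (west): (x=7, y=5) -> (x=6, y=5)
  north (north): (x=6, y=5) -> (x=6, y=4)
  north (north): (x=6, y=4) -> (x=6, y=3)
Final: (x=6, y=3)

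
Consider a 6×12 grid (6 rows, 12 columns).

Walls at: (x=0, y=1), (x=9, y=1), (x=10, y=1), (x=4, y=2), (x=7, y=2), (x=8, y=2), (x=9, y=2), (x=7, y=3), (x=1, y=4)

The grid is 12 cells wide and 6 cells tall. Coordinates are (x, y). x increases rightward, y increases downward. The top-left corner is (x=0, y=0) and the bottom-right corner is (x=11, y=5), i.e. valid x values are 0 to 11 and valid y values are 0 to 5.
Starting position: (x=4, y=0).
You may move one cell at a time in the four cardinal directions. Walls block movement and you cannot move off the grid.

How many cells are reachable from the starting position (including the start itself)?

BFS flood-fill from (x=4, y=0):
  Distance 0: (x=4, y=0)
  Distance 1: (x=3, y=0), (x=5, y=0), (x=4, y=1)
  Distance 2: (x=2, y=0), (x=6, y=0), (x=3, y=1), (x=5, y=1)
  Distance 3: (x=1, y=0), (x=7, y=0), (x=2, y=1), (x=6, y=1), (x=3, y=2), (x=5, y=2)
  Distance 4: (x=0, y=0), (x=8, y=0), (x=1, y=1), (x=7, y=1), (x=2, y=2), (x=6, y=2), (x=3, y=3), (x=5, y=3)
  Distance 5: (x=9, y=0), (x=8, y=1), (x=1, y=2), (x=2, y=3), (x=4, y=3), (x=6, y=3), (x=3, y=4), (x=5, y=4)
  Distance 6: (x=10, y=0), (x=0, y=2), (x=1, y=3), (x=2, y=4), (x=4, y=4), (x=6, y=4), (x=3, y=5), (x=5, y=5)
  Distance 7: (x=11, y=0), (x=0, y=3), (x=7, y=4), (x=2, y=5), (x=4, y=5), (x=6, y=5)
  Distance 8: (x=11, y=1), (x=0, y=4), (x=8, y=4), (x=1, y=5), (x=7, y=5)
  Distance 9: (x=11, y=2), (x=8, y=3), (x=9, y=4), (x=0, y=5), (x=8, y=5)
  Distance 10: (x=10, y=2), (x=9, y=3), (x=11, y=3), (x=10, y=4), (x=9, y=5)
  Distance 11: (x=10, y=3), (x=11, y=4), (x=10, y=5)
  Distance 12: (x=11, y=5)
Total reachable: 63 (grid has 63 open cells total)

Answer: Reachable cells: 63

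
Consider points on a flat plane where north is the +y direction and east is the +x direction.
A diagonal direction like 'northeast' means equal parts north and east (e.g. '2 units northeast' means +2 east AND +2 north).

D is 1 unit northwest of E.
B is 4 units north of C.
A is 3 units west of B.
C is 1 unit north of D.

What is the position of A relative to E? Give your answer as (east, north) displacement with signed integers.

Place E at the origin (east=0, north=0).
  D is 1 unit northwest of E: delta (east=-1, north=+1); D at (east=-1, north=1).
  C is 1 unit north of D: delta (east=+0, north=+1); C at (east=-1, north=2).
  B is 4 units north of C: delta (east=+0, north=+4); B at (east=-1, north=6).
  A is 3 units west of B: delta (east=-3, north=+0); A at (east=-4, north=6).
Therefore A relative to E: (east=-4, north=6).

Answer: A is at (east=-4, north=6) relative to E.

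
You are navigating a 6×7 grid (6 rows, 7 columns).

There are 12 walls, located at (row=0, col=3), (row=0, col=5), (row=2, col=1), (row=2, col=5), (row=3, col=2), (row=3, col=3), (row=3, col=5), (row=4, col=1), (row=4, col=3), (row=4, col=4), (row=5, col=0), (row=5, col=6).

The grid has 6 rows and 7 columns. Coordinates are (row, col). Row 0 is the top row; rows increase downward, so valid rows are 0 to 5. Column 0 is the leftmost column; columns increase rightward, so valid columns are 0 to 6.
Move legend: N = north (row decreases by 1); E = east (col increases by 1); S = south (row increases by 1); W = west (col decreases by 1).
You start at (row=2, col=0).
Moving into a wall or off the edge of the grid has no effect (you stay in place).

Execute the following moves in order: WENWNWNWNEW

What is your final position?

Start: (row=2, col=0)
  W (west): blocked, stay at (row=2, col=0)
  E (east): blocked, stay at (row=2, col=0)
  N (north): (row=2, col=0) -> (row=1, col=0)
  W (west): blocked, stay at (row=1, col=0)
  N (north): (row=1, col=0) -> (row=0, col=0)
  W (west): blocked, stay at (row=0, col=0)
  N (north): blocked, stay at (row=0, col=0)
  W (west): blocked, stay at (row=0, col=0)
  N (north): blocked, stay at (row=0, col=0)
  E (east): (row=0, col=0) -> (row=0, col=1)
  W (west): (row=0, col=1) -> (row=0, col=0)
Final: (row=0, col=0)

Answer: Final position: (row=0, col=0)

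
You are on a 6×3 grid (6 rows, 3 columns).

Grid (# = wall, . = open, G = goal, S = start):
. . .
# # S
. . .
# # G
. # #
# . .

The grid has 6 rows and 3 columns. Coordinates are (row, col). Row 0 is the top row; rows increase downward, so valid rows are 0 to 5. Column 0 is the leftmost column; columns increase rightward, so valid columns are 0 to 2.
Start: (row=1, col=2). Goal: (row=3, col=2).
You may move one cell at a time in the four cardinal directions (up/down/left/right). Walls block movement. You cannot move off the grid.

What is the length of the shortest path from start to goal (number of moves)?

Answer: Shortest path length: 2

Derivation:
BFS from (row=1, col=2) until reaching (row=3, col=2):
  Distance 0: (row=1, col=2)
  Distance 1: (row=0, col=2), (row=2, col=2)
  Distance 2: (row=0, col=1), (row=2, col=1), (row=3, col=2)  <- goal reached here
One shortest path (2 moves): (row=1, col=2) -> (row=2, col=2) -> (row=3, col=2)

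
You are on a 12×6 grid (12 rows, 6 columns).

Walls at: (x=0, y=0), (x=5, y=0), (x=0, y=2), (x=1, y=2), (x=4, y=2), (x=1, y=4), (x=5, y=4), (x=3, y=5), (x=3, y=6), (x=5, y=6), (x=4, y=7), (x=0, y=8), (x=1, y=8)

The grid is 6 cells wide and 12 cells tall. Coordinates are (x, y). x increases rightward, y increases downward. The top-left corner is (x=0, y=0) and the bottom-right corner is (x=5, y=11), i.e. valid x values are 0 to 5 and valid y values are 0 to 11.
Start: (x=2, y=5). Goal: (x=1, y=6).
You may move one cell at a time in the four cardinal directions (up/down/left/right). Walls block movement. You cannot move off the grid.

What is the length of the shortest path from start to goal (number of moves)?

BFS from (x=2, y=5) until reaching (x=1, y=6):
  Distance 0: (x=2, y=5)
  Distance 1: (x=2, y=4), (x=1, y=5), (x=2, y=6)
  Distance 2: (x=2, y=3), (x=3, y=4), (x=0, y=5), (x=1, y=6), (x=2, y=7)  <- goal reached here
One shortest path (2 moves): (x=2, y=5) -> (x=1, y=5) -> (x=1, y=6)

Answer: Shortest path length: 2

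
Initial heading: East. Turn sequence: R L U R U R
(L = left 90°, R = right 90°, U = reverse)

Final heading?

Start: East
  R (right (90° clockwise)) -> South
  L (left (90° counter-clockwise)) -> East
  U (U-turn (180°)) -> West
  R (right (90° clockwise)) -> North
  U (U-turn (180°)) -> South
  R (right (90° clockwise)) -> West
Final: West

Answer: Final heading: West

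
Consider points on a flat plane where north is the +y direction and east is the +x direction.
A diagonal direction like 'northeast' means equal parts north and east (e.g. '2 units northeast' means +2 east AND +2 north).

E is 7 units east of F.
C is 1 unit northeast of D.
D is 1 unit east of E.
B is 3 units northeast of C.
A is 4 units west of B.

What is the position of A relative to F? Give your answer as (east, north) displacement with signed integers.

Place F at the origin (east=0, north=0).
  E is 7 units east of F: delta (east=+7, north=+0); E at (east=7, north=0).
  D is 1 unit east of E: delta (east=+1, north=+0); D at (east=8, north=0).
  C is 1 unit northeast of D: delta (east=+1, north=+1); C at (east=9, north=1).
  B is 3 units northeast of C: delta (east=+3, north=+3); B at (east=12, north=4).
  A is 4 units west of B: delta (east=-4, north=+0); A at (east=8, north=4).
Therefore A relative to F: (east=8, north=4).

Answer: A is at (east=8, north=4) relative to F.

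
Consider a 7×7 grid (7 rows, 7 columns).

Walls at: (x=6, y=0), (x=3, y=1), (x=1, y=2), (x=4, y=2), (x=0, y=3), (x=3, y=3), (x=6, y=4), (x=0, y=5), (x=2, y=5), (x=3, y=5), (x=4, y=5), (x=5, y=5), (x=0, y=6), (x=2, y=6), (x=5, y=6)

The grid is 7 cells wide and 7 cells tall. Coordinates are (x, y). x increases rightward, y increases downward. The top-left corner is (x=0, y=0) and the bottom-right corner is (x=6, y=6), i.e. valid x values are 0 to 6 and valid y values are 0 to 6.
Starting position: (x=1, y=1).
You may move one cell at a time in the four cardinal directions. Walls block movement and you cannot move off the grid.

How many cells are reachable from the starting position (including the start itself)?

BFS flood-fill from (x=1, y=1):
  Distance 0: (x=1, y=1)
  Distance 1: (x=1, y=0), (x=0, y=1), (x=2, y=1)
  Distance 2: (x=0, y=0), (x=2, y=0), (x=0, y=2), (x=2, y=2)
  Distance 3: (x=3, y=0), (x=3, y=2), (x=2, y=3)
  Distance 4: (x=4, y=0), (x=1, y=3), (x=2, y=4)
  Distance 5: (x=5, y=0), (x=4, y=1), (x=1, y=4), (x=3, y=4)
  Distance 6: (x=5, y=1), (x=0, y=4), (x=4, y=4), (x=1, y=5)
  Distance 7: (x=6, y=1), (x=5, y=2), (x=4, y=3), (x=5, y=4), (x=1, y=6)
  Distance 8: (x=6, y=2), (x=5, y=3)
  Distance 9: (x=6, y=3)
Total reachable: 30 (grid has 34 open cells total)

Answer: Reachable cells: 30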